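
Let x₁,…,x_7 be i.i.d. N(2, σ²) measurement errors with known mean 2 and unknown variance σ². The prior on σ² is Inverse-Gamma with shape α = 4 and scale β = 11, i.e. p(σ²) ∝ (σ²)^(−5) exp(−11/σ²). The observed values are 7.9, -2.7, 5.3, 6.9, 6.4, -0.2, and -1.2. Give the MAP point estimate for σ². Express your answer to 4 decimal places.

σ̂²_MAP = 8.7200

Sum of squared deviations about the known mean: SS = (7.9−2)² + (-2.7−2)² + (5.3−2)² + (6.9−2)² + (6.4−2)² + (-0.2−2)² + (-1.2−2)² = 126.24.
The Normal likelihood contributes (σ²)^(−n/2) exp(−SS/(2σ²)), so the posterior is Inverse-Gamma(α + n/2, β + SS/2) = Inverse-Gamma(7.5, 74.12).
The mode of Inverse-Gamma(a, b) is b/(a+1) = 74.12/8.5 ≈ 8.7200.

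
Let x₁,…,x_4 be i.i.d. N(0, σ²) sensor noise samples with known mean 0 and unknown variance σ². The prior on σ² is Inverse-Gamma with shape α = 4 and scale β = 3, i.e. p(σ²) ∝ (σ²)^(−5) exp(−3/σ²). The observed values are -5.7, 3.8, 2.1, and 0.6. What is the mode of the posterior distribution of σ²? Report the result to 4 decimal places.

Sum of squared deviations about the known mean: SS = (-5.7−0)² + (3.8−0)² + (2.1−0)² + (0.6−0)² = 51.7.
The Normal likelihood contributes (σ²)^(−n/2) exp(−SS/(2σ²)), so the posterior is Inverse-Gamma(α + n/2, β + SS/2) = Inverse-Gamma(6, 28.85).
The mode of Inverse-Gamma(a, b) is b/(a+1) = 28.85/7 ≈ 4.1214.

σ̂²_MAP = 4.1214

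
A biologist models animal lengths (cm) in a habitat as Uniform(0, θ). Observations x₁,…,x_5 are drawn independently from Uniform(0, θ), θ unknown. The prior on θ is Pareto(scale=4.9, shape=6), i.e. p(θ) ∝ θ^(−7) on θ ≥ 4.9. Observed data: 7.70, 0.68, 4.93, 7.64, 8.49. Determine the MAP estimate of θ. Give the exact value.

The Uniform(0, θ) likelihood is θ^(−n) for θ ≥ max(xᵢ), zero otherwise. Here max(xᵢ) = 8.49.
Posterior ∝ θ^(−7) · θ^(−5) = θ^(−12) on θ ≥ max(4.9, 8.49) = 8.49.
This density is strictly decreasing in θ, so the posterior mode lies at the lower boundary of the support.

θ̂_MAP = 8.49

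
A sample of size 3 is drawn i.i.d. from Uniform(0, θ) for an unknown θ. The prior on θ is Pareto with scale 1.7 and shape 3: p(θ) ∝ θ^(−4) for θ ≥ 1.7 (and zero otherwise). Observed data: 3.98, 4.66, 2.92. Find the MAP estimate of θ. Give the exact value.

θ̂_MAP = 4.66

The Uniform(0, θ) likelihood is θ^(−n) for θ ≥ max(xᵢ), zero otherwise. Here max(xᵢ) = 4.66.
Posterior ∝ θ^(−4) · θ^(−3) = θ^(−7) on θ ≥ max(1.7, 4.66) = 4.66.
This density is strictly decreasing in θ, so the posterior mode lies at the lower boundary of the support.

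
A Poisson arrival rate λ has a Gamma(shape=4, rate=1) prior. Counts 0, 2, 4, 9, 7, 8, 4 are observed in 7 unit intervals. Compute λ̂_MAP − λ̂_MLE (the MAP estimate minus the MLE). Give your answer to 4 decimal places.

Σxᵢ = 34. Posterior is Gamma(38, 8); MAP = (38−1)/8 = 37/8 ≈ 4.62500.
MLE = x̄ = 34/7 ≈ 4.85714.
Difference = 37/8 − 34/7 = -13/56 ≈ -0.2321.

MAP − MLE = -0.2321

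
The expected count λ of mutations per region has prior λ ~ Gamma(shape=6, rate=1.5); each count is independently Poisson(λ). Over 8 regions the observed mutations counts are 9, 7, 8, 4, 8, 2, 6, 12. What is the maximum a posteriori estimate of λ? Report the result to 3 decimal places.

Σxᵢ = 9+7+8+4+8+2+6+12 = 56, with n = 8.
Posterior ∝ λ^5e^(−1.5λ) · λ^56e^(−8λ) = λ^61e^(−9.5λ), i.e. Gamma(shape=62, rate=9.5).
The mode of a Gamma(a, b) with a ≥ 1 (shape–rate) is (a−1)/b = 61/9.5 ≈ 6.421.

λ̂_MAP = 6.421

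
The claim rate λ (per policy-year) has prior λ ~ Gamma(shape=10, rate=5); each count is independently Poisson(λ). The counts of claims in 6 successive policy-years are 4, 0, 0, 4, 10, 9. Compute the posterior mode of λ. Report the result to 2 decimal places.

λ̂_MAP = 3.27

Σxᵢ = 4+0+0+4+10+9 = 27, with n = 6.
Posterior ∝ λ^9e^(−5λ) · λ^27e^(−6λ) = λ^36e^(−11λ), i.e. Gamma(shape=37, rate=11).
The mode of a Gamma(a, b) with a ≥ 1 (shape–rate) is (a−1)/b = 36/11 ≈ 3.27.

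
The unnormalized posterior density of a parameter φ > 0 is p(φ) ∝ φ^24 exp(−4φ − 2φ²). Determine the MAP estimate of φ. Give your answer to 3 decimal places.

ℓ'(φ) = 24/φ − 4 − 4φ. Setting this to zero and multiplying by φ: 4φ² + 4φ − 24 = 0.
φ = (−4 + √(4² + 4·4·24)) / (2·4) = (−4 + √400) / 8 = (−4 + 20)/8 = 2.
ℓ''(φ) = −24/φ² − 4 < 0, confirming a maximum.

φ̂_MAP = 2.000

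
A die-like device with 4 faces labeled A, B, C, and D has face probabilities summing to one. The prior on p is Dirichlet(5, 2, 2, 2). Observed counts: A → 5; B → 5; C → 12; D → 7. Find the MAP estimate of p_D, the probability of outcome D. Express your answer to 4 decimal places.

The posterior is Dirichlet(αᵢ + nᵢ) = Dirichlet(10, 7, 14, 9).
For a Dirichlet(a₁,…,a_K) with all aᵢ > 1, the mode has j-th component (aⱼ − 1)/(Σaᵢ − K).
Here Σaᵢ = 40 and K = 4, so p_D = (9 − 1)/(40 − 4) = 8/36 ≈ 0.2222.

MAP estimate of p_D = 0.2222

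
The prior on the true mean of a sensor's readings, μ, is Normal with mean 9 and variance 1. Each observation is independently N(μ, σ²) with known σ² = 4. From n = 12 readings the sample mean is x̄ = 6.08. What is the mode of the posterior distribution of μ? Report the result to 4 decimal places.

n = 12, x̄ = 6.08.
For a Normal prior and Normal likelihood with known variance, the posterior is Normal; its mode equals its mean, the precision-weighted average.
Prior precision 1/σ₀² = 1/1 = 1; data precision n/σ² = 12/4 = 3.
μ̂ = (1·9 + 3·6.08) / (1 + 3) = 27.24/4 = 6.8100.

μ̂_MAP = 6.8100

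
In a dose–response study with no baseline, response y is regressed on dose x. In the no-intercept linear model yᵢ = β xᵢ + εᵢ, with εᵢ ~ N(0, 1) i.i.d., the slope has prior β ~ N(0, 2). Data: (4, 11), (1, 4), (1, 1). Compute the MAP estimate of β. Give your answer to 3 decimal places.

log p(β | y) = −Σ(yᵢ − βxᵢ)²/(2·1) − β²/(2·2) + const.
Setting the derivative to zero: Σxᵢ(yᵢ − βxᵢ)/1 − β/2 = 0, so β = Σxᵢyᵢ / (Σxᵢ² + σ²/τ²).
Σxᵢyᵢ = 4·11 + 1·4 + 1·1 = 49; Σxᵢ² = 18; σ²/τ² = 0.5.
β̂_MAP = 49 / (18 + 0.5) = 49/18.5 ≈ 2.649.

β̂_MAP = 2.649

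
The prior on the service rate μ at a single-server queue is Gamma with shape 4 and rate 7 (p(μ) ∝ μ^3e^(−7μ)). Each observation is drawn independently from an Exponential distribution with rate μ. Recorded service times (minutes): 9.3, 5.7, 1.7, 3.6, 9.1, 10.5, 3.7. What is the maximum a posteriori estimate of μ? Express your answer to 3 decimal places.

The Exponential(rate=μ) likelihood is ∝ μ^n e^(−μΣtᵢ). Here n = 7 and Σtᵢ = 9.3 + 5.7 + 1.7 + 3.6 + 9.1 + 10.5 + 3.7 = 43.6.
Posterior ∝ μ^3e^(−7μ) · μ^7e^(−43.6μ) = μ^10e^(−50.6μ), i.e. Gamma(11, 50.6).
Mode = (a−1)/b = 10/50.6 ≈ 0.198.

μ̂_MAP = 0.198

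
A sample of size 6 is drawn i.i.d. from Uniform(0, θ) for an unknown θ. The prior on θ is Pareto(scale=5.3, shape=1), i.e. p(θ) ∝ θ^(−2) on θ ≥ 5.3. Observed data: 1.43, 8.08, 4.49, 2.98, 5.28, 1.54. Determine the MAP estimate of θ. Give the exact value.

θ̂_MAP = 8.08

The Uniform(0, θ) likelihood is θ^(−n) for θ ≥ max(xᵢ), zero otherwise. Here max(xᵢ) = 8.08.
Posterior ∝ θ^(−2) · θ^(−6) = θ^(−8) on θ ≥ max(5.3, 8.08) = 8.08.
This density is strictly decreasing in θ, so the posterior mode lies at the lower boundary of the support.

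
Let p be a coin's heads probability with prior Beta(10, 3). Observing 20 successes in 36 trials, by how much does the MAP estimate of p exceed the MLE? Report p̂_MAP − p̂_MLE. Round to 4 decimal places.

MAP − MLE = 0.0615

Posterior is Beta(30, 19); MAP = (30−1)/(49−2) = 29/47 ≈ 0.61702.
MLE ignores the prior: p̂_MLE = k/n = 20/36 ≈ 0.55556.
Difference = 29/47 − 20/36 = 26/423 ≈ 0.0615.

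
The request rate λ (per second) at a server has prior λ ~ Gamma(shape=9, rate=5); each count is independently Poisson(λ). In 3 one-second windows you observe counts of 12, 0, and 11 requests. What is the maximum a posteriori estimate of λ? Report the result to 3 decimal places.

Σxᵢ = 12+0+11 = 23, with n = 3.
Posterior ∝ λ^8e^(−5λ) · λ^23e^(−3λ) = λ^31e^(−8λ), i.e. Gamma(shape=32, rate=8).
The mode of a Gamma(a, b) with a ≥ 1 (shape–rate) is (a−1)/b = 31/8 ≈ 3.875.

λ̂_MAP = 3.875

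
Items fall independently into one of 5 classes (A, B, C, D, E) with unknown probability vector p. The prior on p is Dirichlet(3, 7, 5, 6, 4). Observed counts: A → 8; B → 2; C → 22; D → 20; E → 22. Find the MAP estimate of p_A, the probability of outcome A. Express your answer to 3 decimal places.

MAP estimate of p_A = 0.106

The posterior is Dirichlet(αᵢ + nᵢ) = Dirichlet(11, 9, 27, 26, 26).
For a Dirichlet(a₁,…,a_K) with all aᵢ > 1, the mode has j-th component (aⱼ − 1)/(Σaᵢ − K).
Here Σaᵢ = 99 and K = 5, so p_A = (11 − 1)/(99 − 5) = 10/94 ≈ 0.106.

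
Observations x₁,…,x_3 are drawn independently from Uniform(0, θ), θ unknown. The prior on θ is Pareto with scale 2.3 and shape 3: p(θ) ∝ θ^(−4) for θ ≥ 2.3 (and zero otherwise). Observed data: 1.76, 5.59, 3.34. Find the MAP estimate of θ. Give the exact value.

The Uniform(0, θ) likelihood is θ^(−n) for θ ≥ max(xᵢ), zero otherwise. Here max(xᵢ) = 5.59.
Posterior ∝ θ^(−4) · θ^(−3) = θ^(−7) on θ ≥ max(2.3, 5.59) = 5.59.
This density is strictly decreasing in θ, so the posterior mode lies at the lower boundary of the support.

θ̂_MAP = 5.59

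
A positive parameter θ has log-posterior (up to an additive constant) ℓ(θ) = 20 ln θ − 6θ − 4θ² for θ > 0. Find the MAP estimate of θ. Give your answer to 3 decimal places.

ℓ'(θ) = 20/θ − 6 − 8θ. Setting this to zero and multiplying by θ: 8θ² + 6θ − 20 = 0.
θ = (−6 + √(6² + 4·8·20)) / (2·8) = (−6 + √676) / 16 = (−6 + 26)/16 = 5/4.
ℓ''(θ) = −20/θ² − 8 < 0, confirming a maximum.

θ̂_MAP = 1.250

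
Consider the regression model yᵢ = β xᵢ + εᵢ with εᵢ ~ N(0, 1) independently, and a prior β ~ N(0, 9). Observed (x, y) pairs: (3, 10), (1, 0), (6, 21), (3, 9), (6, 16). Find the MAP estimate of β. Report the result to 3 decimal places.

log p(β | y) = −Σ(yᵢ − βxᵢ)²/(2·1) − β²/(2·9) + const.
Setting the derivative to zero: Σxᵢ(yᵢ − βxᵢ)/1 − β/9 = 0, so β = Σxᵢyᵢ / (Σxᵢ² + σ²/τ²).
Σxᵢyᵢ = 3·10 + 1·0 + 6·21 + 3·9 + 6·16 = 279; Σxᵢ² = 91; σ²/τ² = 1/9.
β̂_MAP = 279 / (91 + 1/9) = 279/(820/9) = 2511/820 ≈ 3.062.

β̂_MAP = 3.062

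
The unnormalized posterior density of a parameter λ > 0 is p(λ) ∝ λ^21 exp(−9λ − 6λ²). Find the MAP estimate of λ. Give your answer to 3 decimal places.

ℓ'(λ) = 21/λ − 9 − 12λ. Setting this to zero and multiplying by λ: 12λ² + 9λ − 21 = 0.
λ = (−9 + √(9² + 4·12·21)) / (2·12) = (−9 + √1089) / 24 = (−9 + 33)/24 = 1.
ℓ''(λ) = −21/λ² − 12 < 0, confirming a maximum.

λ̂_MAP = 1.000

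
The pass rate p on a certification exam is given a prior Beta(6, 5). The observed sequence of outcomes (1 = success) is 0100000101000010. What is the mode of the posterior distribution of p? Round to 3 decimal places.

p̂_MAP = 0.360

Prior: Beta(6, 5).
Data: 4 successes in 16 trials (from the sequence). The binomial likelihood contributes p^4(1−p)^12, so the posterior is Beta(6+4, 5+12) = Beta(10, 17).
For Beta(a, b) with a, b > 1 the mode is (a−1)/(a+b−2) = 9/25 ≈ 0.360.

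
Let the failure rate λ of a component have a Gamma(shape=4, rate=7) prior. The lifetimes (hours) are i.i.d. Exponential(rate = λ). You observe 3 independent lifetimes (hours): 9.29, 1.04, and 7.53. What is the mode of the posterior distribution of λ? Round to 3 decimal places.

λ̂_MAP = 0.241

The Exponential(rate=λ) likelihood is ∝ λ^n e^(−λΣtᵢ). Here n = 3 and Σtᵢ = 9.29 + 1.04 + 7.53 = 17.86.
Posterior ∝ λ^3e^(−7λ) · λ^3e^(−17.86λ) = λ^6e^(−24.86λ), i.e. Gamma(7, 24.86).
Mode = (a−1)/b = 6/24.86 ≈ 0.241.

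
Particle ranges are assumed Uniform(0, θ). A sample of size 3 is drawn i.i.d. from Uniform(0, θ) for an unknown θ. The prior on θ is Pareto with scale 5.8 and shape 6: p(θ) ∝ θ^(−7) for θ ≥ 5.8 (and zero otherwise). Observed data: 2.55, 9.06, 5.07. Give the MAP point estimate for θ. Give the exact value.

The Uniform(0, θ) likelihood is θ^(−n) for θ ≥ max(xᵢ), zero otherwise. Here max(xᵢ) = 9.06.
Posterior ∝ θ^(−7) · θ^(−3) = θ^(−10) on θ ≥ max(5.8, 9.06) = 9.06.
This density is strictly decreasing in θ, so the posterior mode lies at the lower boundary of the support.

θ̂_MAP = 9.06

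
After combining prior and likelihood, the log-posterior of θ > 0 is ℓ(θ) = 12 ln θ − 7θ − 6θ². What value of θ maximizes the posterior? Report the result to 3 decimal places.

ℓ'(θ) = 12/θ − 7 − 12θ. Setting this to zero and multiplying by θ: 12θ² + 7θ − 12 = 0.
θ = (−7 + √(7² + 4·12·12)) / (2·12) = (−7 + √625) / 24 = (−7 + 25)/24 = 3/4.
ℓ''(θ) = −12/θ² − 12 < 0, confirming a maximum.

θ̂_MAP = 0.750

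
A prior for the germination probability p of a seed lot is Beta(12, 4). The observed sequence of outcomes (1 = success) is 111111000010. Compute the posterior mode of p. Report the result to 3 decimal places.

p̂_MAP = 0.692

Prior: Beta(12, 4).
Data: 7 successes in 12 trials (from the sequence). The binomial likelihood contributes p^7(1−p)^5, so the posterior is Beta(12+7, 4+5) = Beta(19, 9).
For Beta(a, b) with a, b > 1 the mode is (a−1)/(a+b−2) = 18/26 ≈ 0.692.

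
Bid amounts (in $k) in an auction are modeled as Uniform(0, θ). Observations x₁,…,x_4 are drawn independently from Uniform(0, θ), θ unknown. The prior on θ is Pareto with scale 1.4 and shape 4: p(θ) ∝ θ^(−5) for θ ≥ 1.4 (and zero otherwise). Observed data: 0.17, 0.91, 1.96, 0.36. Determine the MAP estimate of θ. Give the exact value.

θ̂_MAP = 1.96

The Uniform(0, θ) likelihood is θ^(−n) for θ ≥ max(xᵢ), zero otherwise. Here max(xᵢ) = 1.96.
Posterior ∝ θ^(−5) · θ^(−4) = θ^(−9) on θ ≥ max(1.4, 1.96) = 1.96.
This density is strictly decreasing in θ, so the posterior mode lies at the lower boundary of the support.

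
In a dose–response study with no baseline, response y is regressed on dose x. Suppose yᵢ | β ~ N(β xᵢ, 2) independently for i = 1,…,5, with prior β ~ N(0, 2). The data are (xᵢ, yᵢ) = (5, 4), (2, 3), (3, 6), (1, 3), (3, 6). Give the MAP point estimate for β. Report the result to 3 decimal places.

β̂_MAP = 1.327

log p(β | y) = −Σ(yᵢ − βxᵢ)²/(2·2) − β²/(2·2) + const.
Setting the derivative to zero: Σxᵢ(yᵢ − βxᵢ)/2 − β/2 = 0, so β = Σxᵢyᵢ / (Σxᵢ² + σ²/τ²).
Σxᵢyᵢ = 5·4 + 2·3 + 3·6 + 1·3 + 3·6 = 65; Σxᵢ² = 48; σ²/τ² = 1.
β̂_MAP = 65 / (48 + 1) = 65/49 ≈ 1.327.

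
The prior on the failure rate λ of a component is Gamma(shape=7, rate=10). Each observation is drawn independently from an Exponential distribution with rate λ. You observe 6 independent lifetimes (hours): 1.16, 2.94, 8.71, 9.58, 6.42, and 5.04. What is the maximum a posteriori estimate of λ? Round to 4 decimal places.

λ̂_MAP = 0.2737

The Exponential(rate=λ) likelihood is ∝ λ^n e^(−λΣtᵢ). Here n = 6 and Σtᵢ = 1.16 + 2.94 + 8.71 + 9.58 + 6.42 + 5.04 = 33.85.
Posterior ∝ λ^6e^(−10λ) · λ^6e^(−33.85λ) = λ^12e^(−43.85λ), i.e. Gamma(13, 43.85).
Mode = (a−1)/b = 12/43.85 ≈ 0.2737.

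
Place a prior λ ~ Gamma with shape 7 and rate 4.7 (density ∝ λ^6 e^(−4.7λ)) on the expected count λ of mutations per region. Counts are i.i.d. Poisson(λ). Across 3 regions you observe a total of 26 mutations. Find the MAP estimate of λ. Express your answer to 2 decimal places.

λ̂_MAP = 4.16

Σxᵢ = 26, n = 3.
Posterior ∝ λ^6e^(−4.7λ) · λ^26e^(−3λ) = λ^32e^(−7.7λ), i.e. Gamma(shape=33, rate=7.7).
The mode of a Gamma(a, b) with a ≥ 1 (shape–rate) is (a−1)/b = 32/7.7 ≈ 4.16.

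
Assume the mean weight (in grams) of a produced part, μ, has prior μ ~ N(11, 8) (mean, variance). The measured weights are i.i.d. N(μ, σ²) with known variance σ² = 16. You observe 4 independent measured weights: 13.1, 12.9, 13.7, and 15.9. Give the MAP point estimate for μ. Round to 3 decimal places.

μ̂_MAP = 12.933

n = 4; x̄ = (13.1 + 12.9 + 13.7 + 15.9)/4 = 55.6/4 = 13.9.
For a Normal prior and Normal likelihood with known variance, the posterior is Normal; its mode equals its mean, the precision-weighted average.
Prior precision 1/σ₀² = 1/8 = 0.125; data precision n/σ² = 4/16 = 0.25.
μ̂ = (0.125·11 + 0.25·13.9) / (0.125 + 0.25) = 4.85/0.375 = 194/15 ≈ 12.933.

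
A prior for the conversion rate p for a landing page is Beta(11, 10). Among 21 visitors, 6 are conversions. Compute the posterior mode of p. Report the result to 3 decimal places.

Prior: Beta(11, 10).
Data: 6 successes in 21 trials. The binomial likelihood contributes p^6(1−p)^15, so the posterior is Beta(11+6, 10+15) = Beta(17, 25).
For Beta(a, b) with a, b > 1 the mode is (a−1)/(a+b−2) = 16/40 ≈ 0.400.

p̂_MAP = 0.400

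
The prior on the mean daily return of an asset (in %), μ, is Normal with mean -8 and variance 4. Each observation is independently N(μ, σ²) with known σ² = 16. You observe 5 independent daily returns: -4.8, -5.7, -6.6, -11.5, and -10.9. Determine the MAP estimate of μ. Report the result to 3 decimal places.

μ̂_MAP = -7.944

n = 5; x̄ = ((-4.8) + (-5.7) + (-6.6) + (-11.5) + (-10.9))/5 = -39.5/5 = -7.9.
For a Normal prior and Normal likelihood with known variance, the posterior is Normal; its mode equals its mean, the precision-weighted average.
Prior precision 1/σ₀² = 1/4 = 0.25; data precision n/σ² = 5/16 = 0.3125.
μ̂ = (0.25·(-8) + 0.3125·(-7.9)) / (0.25 + 0.3125) = (-4.46875)/0.5625 = -143/18 ≈ -7.944.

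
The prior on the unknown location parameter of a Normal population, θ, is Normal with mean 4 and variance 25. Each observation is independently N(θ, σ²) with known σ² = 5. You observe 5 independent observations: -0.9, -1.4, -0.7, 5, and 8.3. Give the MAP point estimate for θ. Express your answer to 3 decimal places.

θ̂_MAP = 2.135

n = 5; x̄ = ((-0.9) + (-1.4) + (-0.7) + 5 + 8.3)/5 = 10.3/5 = 2.06.
For a Normal prior and Normal likelihood with known variance, the posterior is Normal; its mode equals its mean, the precision-weighted average.
Prior precision 1/σ₀² = 1/25 = 0.04; data precision n/σ² = 5/5 = 1.
θ̂ = (0.04·4 + 1·2.06) / (0.04 + 1) = 2.22/1.04 = 111/52 ≈ 2.135.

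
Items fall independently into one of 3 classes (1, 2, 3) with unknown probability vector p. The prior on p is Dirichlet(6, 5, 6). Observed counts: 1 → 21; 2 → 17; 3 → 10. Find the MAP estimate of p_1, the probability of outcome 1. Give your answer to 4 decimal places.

The posterior is Dirichlet(αᵢ + nᵢ) = Dirichlet(27, 22, 16).
For a Dirichlet(a₁,…,a_K) with all aᵢ > 1, the mode has j-th component (aⱼ − 1)/(Σaᵢ − K).
Here Σaᵢ = 65 and K = 3, so p_1 = (27 − 1)/(65 − 3) = 26/62 ≈ 0.4194.

MAP estimate: 0.4194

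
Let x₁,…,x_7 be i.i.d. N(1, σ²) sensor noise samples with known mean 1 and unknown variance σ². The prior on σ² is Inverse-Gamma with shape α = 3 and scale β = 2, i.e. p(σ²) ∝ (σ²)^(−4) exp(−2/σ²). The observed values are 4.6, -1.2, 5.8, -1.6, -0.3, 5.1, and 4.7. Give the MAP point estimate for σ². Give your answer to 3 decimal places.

σ̂²_MAP = 5.586

Sum of squared deviations about the known mean: SS = (4.6−1)² + (-1.2−1)² + (5.8−1)² + (-1.6−1)² + (-0.3−1)² + (5.1−1)² + (4.7−1)² = 79.79.
The Normal likelihood contributes (σ²)^(−n/2) exp(−SS/(2σ²)), so the posterior is Inverse-Gamma(α + n/2, β + SS/2) = Inverse-Gamma(6.5, 41.895).
The mode of Inverse-Gamma(a, b) is b/(a+1) = 41.895/7.5 ≈ 5.586.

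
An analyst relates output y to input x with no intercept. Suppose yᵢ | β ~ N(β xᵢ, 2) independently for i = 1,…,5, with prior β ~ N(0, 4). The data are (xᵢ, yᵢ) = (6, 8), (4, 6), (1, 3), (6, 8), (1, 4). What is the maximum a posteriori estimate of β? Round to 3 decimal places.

log p(β | y) = −Σ(yᵢ − βxᵢ)²/(2·2) − β²/(2·4) + const.
Setting the derivative to zero: Σxᵢ(yᵢ − βxᵢ)/2 − β/4 = 0, so β = Σxᵢyᵢ / (Σxᵢ² + σ²/τ²).
Σxᵢyᵢ = 6·8 + 4·6 + 1·3 + 6·8 + 1·4 = 127; Σxᵢ² = 90; σ²/τ² = 0.5.
β̂_MAP = 127 / (90 + 0.5) = 127/90.5 ≈ 1.403.

β̂_MAP = 1.403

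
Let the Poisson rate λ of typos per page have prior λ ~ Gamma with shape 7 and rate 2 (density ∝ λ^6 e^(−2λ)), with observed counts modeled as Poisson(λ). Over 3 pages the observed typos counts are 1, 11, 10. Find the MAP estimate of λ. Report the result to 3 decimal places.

λ̂_MAP = 5.600

Σxᵢ = 1+11+10 = 22, with n = 3.
Posterior ∝ λ^6e^(−2λ) · λ^22e^(−3λ) = λ^28e^(−5λ), i.e. Gamma(shape=29, rate=5).
The mode of a Gamma(a, b) with a ≥ 1 (shape–rate) is (a−1)/b = 28/5 ≈ 5.600.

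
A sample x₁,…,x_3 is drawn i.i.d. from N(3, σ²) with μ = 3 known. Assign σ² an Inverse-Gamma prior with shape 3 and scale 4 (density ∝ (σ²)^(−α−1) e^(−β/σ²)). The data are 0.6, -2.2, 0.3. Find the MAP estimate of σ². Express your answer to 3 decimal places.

σ̂²_MAP = 4.372

Sum of squared deviations about the known mean: SS = (0.6−3)² + (-2.2−3)² + (0.3−3)² = 40.09.
The Normal likelihood contributes (σ²)^(−n/2) exp(−SS/(2σ²)), so the posterior is Inverse-Gamma(α + n/2, β + SS/2) = Inverse-Gamma(4.5, 24.045).
The mode of Inverse-Gamma(a, b) is b/(a+1) = 24.045/5.5 ≈ 4.372.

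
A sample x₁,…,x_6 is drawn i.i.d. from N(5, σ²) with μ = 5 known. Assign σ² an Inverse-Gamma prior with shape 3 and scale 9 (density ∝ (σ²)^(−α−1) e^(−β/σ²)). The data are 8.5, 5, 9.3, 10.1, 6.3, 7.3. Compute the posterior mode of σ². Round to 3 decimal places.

σ̂²_MAP = 5.838

Sum of squared deviations about the known mean: SS = (8.5−5)² + (5−5)² + (9.3−5)² + (10.1−5)² + (6.3−5)² + (7.3−5)² = 63.73.
The Normal likelihood contributes (σ²)^(−n/2) exp(−SS/(2σ²)), so the posterior is Inverse-Gamma(α + n/2, β + SS/2) = Inverse-Gamma(6, 40.865).
The mode of Inverse-Gamma(a, b) is b/(a+1) = 40.865/7 ≈ 5.838.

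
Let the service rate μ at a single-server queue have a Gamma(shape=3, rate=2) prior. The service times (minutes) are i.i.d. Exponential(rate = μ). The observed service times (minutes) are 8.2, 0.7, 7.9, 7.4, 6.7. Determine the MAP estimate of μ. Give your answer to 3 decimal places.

The Exponential(rate=μ) likelihood is ∝ μ^n e^(−μΣtᵢ). Here n = 5 and Σtᵢ = 8.2 + 0.7 + 7.9 + 7.4 + 6.7 = 30.9.
Posterior ∝ μ^2e^(−2μ) · μ^5e^(−30.9μ) = μ^7e^(−32.9μ), i.e. Gamma(8, 32.9).
Mode = (a−1)/b = 7/32.9 ≈ 0.213.

μ̂_MAP = 0.213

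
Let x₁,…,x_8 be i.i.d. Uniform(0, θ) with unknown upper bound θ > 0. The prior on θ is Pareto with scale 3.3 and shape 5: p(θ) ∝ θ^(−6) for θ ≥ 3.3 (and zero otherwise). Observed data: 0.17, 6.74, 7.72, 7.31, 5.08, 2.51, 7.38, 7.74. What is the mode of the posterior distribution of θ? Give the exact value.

θ̂_MAP = 7.74

The Uniform(0, θ) likelihood is θ^(−n) for θ ≥ max(xᵢ), zero otherwise. Here max(xᵢ) = 7.74.
Posterior ∝ θ^(−6) · θ^(−8) = θ^(−14) on θ ≥ max(3.3, 7.74) = 7.74.
This density is strictly decreasing in θ, so the posterior mode lies at the lower boundary of the support.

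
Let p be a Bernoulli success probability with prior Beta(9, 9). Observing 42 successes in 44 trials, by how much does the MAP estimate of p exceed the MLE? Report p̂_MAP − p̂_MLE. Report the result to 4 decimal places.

MAP − MLE = -0.1212

Posterior is Beta(51, 11); MAP = (51−1)/(62−2) = 50/60 ≈ 0.83333.
MLE ignores the prior: p̂_MLE = k/n = 42/44 ≈ 0.95455.
Difference = 50/60 − 42/44 = -4/33 ≈ -0.1212.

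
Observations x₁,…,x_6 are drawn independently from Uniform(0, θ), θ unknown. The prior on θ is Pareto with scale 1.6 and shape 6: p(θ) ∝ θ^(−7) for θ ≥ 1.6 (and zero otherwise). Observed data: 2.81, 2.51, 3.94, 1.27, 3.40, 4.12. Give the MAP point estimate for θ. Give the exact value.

θ̂_MAP = 4.12

The Uniform(0, θ) likelihood is θ^(−n) for θ ≥ max(xᵢ), zero otherwise. Here max(xᵢ) = 4.12.
Posterior ∝ θ^(−7) · θ^(−6) = θ^(−13) on θ ≥ max(1.6, 4.12) = 4.12.
This density is strictly decreasing in θ, so the posterior mode lies at the lower boundary of the support.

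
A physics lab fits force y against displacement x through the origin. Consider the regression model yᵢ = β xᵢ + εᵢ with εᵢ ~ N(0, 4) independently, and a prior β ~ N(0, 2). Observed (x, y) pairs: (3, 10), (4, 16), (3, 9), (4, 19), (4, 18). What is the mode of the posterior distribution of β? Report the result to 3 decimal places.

β̂_MAP = 3.956

log p(β | y) = −Σ(yᵢ − βxᵢ)²/(2·4) − β²/(2·2) + const.
Setting the derivative to zero: Σxᵢ(yᵢ − βxᵢ)/4 − β/2 = 0, so β = Σxᵢyᵢ / (Σxᵢ² + σ²/τ²).
Σxᵢyᵢ = 3·10 + 4·16 + 3·9 + 4·19 + 4·18 = 269; Σxᵢ² = 66; σ²/τ² = 2.
β̂_MAP = 269 / (66 + 2) = 269/68 ≈ 3.956.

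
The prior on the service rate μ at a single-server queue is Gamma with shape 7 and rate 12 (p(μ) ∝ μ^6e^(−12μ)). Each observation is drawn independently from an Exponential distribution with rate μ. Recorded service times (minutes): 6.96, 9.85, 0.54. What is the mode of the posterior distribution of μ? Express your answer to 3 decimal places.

The Exponential(rate=μ) likelihood is ∝ μ^n e^(−μΣtᵢ). Here n = 3 and Σtᵢ = 6.96 + 9.85 + 0.54 = 17.35.
Posterior ∝ μ^6e^(−12μ) · μ^3e^(−17.35μ) = μ^9e^(−29.35μ), i.e. Gamma(10, 29.35).
Mode = (a−1)/b = 9/29.35 ≈ 0.307.

μ̂_MAP = 0.307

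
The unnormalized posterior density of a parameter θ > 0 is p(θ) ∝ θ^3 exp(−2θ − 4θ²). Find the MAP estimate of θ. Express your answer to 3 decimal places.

θ̂_MAP = 0.500

ℓ'(θ) = 3/θ − 2 − 8θ. Setting this to zero and multiplying by θ: 8θ² + 2θ − 3 = 0.
θ = (−2 + √(2² + 4·8·3)) / (2·8) = (−2 + √100) / 16 = (−2 + 10)/16 = 1/2.
ℓ''(θ) = −3/θ² − 8 < 0, confirming a maximum.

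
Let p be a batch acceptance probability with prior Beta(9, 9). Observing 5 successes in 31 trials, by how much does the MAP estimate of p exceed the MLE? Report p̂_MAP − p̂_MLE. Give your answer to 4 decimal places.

Posterior is Beta(14, 35); MAP = (14−1)/(49−2) = 13/47 ≈ 0.27660.
MLE ignores the prior: p̂_MLE = k/n = 5/31 ≈ 0.16129.
Difference = 13/47 − 5/31 = 168/1457 ≈ 0.1153.

MAP − MLE = 0.1153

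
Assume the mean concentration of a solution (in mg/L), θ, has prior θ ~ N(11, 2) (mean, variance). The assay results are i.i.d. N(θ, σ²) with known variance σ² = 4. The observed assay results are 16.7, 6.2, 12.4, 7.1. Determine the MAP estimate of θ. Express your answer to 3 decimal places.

θ̂_MAP = 10.733

n = 4; x̄ = (16.7 + 6.2 + 12.4 + 7.1)/4 = 42.4/4 = 10.6.
For a Normal prior and Normal likelihood with known variance, the posterior is Normal; its mode equals its mean, the precision-weighted average.
Prior precision 1/σ₀² = 1/2 = 0.5; data precision n/σ² = 4/4 = 1.
θ̂ = (0.5·11 + 1·10.6) / (0.5 + 1) = 16.1/1.5 = 161/15 ≈ 10.733.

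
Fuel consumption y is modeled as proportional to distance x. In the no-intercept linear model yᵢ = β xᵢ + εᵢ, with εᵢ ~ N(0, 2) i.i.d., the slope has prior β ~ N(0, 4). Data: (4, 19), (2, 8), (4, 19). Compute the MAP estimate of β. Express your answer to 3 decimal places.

β̂_MAP = 4.603

log p(β | y) = −Σ(yᵢ − βxᵢ)²/(2·2) − β²/(2·4) + const.
Setting the derivative to zero: Σxᵢ(yᵢ − βxᵢ)/2 − β/4 = 0, so β = Σxᵢyᵢ / (Σxᵢ² + σ²/τ²).
Σxᵢyᵢ = 4·19 + 2·8 + 4·19 = 168; Σxᵢ² = 36; σ²/τ² = 0.5.
β̂_MAP = 168 / (36 + 0.5) = 168/36.5 ≈ 4.603.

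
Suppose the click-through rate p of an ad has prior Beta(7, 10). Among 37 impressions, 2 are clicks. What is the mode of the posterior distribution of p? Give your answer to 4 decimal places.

Prior: Beta(7, 10).
Data: 2 successes in 37 trials. The binomial likelihood contributes p^2(1−p)^35, so the posterior is Beta(7+2, 10+35) = Beta(9, 45).
For Beta(a, b) with a, b > 1 the mode is (a−1)/(a+b−2) = 8/52 ≈ 0.1538.

p̂_MAP = 0.1538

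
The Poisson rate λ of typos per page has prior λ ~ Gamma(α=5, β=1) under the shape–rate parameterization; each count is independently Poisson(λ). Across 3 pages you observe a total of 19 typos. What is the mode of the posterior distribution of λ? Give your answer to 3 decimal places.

Σxᵢ = 19, n = 3.
Posterior ∝ λ^4e^(−1λ) · λ^19e^(−3λ) = λ^23e^(−4λ), i.e. Gamma(shape=24, rate=4).
The mode of a Gamma(a, b) with a ≥ 1 (shape–rate) is (a−1)/b = 23/4 ≈ 5.750.

λ̂_MAP = 5.750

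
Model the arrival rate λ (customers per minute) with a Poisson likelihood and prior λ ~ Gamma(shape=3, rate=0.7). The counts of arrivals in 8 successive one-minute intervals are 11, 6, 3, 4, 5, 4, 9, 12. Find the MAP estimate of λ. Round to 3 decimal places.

λ̂_MAP = 6.437

Σxᵢ = 11+6+3+4+5+4+9+12 = 54, with n = 8.
Posterior ∝ λ^2e^(−0.7λ) · λ^54e^(−8λ) = λ^56e^(−8.7λ), i.e. Gamma(shape=57, rate=8.7).
The mode of a Gamma(a, b) with a ≥ 1 (shape–rate) is (a−1)/b = 56/8.7 ≈ 6.437.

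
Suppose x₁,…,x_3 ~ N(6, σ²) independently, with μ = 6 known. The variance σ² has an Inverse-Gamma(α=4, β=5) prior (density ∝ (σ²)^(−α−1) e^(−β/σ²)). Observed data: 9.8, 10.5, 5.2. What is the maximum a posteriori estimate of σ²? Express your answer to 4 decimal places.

σ̂²_MAP = 3.4869

Sum of squared deviations about the known mean: SS = (9.8−6)² + (10.5−6)² + (5.2−6)² = 35.33.
The Normal likelihood contributes (σ²)^(−n/2) exp(−SS/(2σ²)), so the posterior is Inverse-Gamma(α + n/2, β + SS/2) = Inverse-Gamma(5.5, 22.665).
The mode of Inverse-Gamma(a, b) is b/(a+1) = 22.665/6.5 ≈ 3.4869.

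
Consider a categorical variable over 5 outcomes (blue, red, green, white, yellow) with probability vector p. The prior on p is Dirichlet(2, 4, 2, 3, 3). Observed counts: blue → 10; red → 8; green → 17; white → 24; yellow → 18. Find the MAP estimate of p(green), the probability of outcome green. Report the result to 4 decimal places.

MAP estimate of p(green) = 0.2093

The posterior is Dirichlet(αᵢ + nᵢ) = Dirichlet(12, 12, 19, 27, 21).
For a Dirichlet(a₁,…,a_K) with all aᵢ > 1, the mode has j-th component (aⱼ − 1)/(Σaᵢ − K).
Here Σaᵢ = 91 and K = 5, so p(green) = (19 − 1)/(91 − 5) = 18/86 ≈ 0.2093.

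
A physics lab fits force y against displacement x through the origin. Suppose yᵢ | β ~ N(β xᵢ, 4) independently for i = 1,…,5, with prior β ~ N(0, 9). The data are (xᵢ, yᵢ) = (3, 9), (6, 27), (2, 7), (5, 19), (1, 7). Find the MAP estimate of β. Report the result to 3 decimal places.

β̂_MAP = 4.043

log p(β | y) = −Σ(yᵢ − βxᵢ)²/(2·4) − β²/(2·9) + const.
Setting the derivative to zero: Σxᵢ(yᵢ − βxᵢ)/4 − β/9 = 0, so β = Σxᵢyᵢ / (Σxᵢ² + σ²/τ²).
Σxᵢyᵢ = 3·9 + 6·27 + 2·7 + 5·19 + 1·7 = 305; Σxᵢ² = 75; σ²/τ² = 4/9.
β̂_MAP = 305 / (75 + 4/9) = 305/(679/9) = 2745/679 ≈ 4.043.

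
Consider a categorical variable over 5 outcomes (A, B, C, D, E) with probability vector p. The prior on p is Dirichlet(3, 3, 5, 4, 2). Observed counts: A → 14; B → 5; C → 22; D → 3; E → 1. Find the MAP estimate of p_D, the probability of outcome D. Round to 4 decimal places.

The posterior is Dirichlet(αᵢ + nᵢ) = Dirichlet(17, 8, 27, 7, 3).
For a Dirichlet(a₁,…,a_K) with all aᵢ > 1, the mode has j-th component (aⱼ − 1)/(Σaᵢ − K).
Here Σaᵢ = 62 and K = 5, so p_D = (7 − 1)/(62 − 5) = 6/57 ≈ 0.1053.

MAP estimate of p_D = 0.1053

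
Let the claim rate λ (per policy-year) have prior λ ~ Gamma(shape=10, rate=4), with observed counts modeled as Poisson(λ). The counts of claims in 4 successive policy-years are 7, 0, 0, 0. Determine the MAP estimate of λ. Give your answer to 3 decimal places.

Σxᵢ = 7+0+0+0 = 7, with n = 4.
Posterior ∝ λ^9e^(−4λ) · λ^7e^(−4λ) = λ^16e^(−8λ), i.e. Gamma(shape=17, rate=8).
The mode of a Gamma(a, b) with a ≥ 1 (shape–rate) is (a−1)/b = 16/8 ≈ 2.000.

λ̂_MAP = 2.000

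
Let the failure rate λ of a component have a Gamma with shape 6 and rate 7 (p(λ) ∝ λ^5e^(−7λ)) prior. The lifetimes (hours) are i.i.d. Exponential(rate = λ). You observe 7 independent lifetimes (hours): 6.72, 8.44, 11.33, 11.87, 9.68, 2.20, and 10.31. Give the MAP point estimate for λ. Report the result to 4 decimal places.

The Exponential(rate=λ) likelihood is ∝ λ^n e^(−λΣtᵢ). Here n = 7 and Σtᵢ = 6.72 + 8.44 + 11.33 + 11.87 + 9.68 + 2.20 + 10.31 = 60.55.
Posterior ∝ λ^5e^(−7λ) · λ^7e^(−60.55λ) = λ^12e^(−67.55λ), i.e. Gamma(13, 67.55).
Mode = (a−1)/b = 12/67.55 ≈ 0.1776.

λ̂_MAP = 0.1776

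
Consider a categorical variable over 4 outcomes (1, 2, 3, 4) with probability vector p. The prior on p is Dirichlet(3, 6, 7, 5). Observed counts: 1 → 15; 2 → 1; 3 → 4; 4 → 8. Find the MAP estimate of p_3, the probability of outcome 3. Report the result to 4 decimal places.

MAP estimate: 0.2222

The posterior is Dirichlet(αᵢ + nᵢ) = Dirichlet(18, 7, 11, 13).
For a Dirichlet(a₁,…,a_K) with all aᵢ > 1, the mode has j-th component (aⱼ − 1)/(Σaᵢ − K).
Here Σaᵢ = 49 and K = 4, so p_3 = (11 − 1)/(49 − 4) = 10/45 ≈ 0.2222.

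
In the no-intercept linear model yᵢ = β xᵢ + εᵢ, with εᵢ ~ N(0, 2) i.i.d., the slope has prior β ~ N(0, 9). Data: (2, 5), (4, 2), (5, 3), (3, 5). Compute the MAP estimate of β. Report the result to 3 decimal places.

β̂_MAP = 0.885

log p(β | y) = −Σ(yᵢ − βxᵢ)²/(2·2) − β²/(2·9) + const.
Setting the derivative to zero: Σxᵢ(yᵢ − βxᵢ)/2 − β/9 = 0, so β = Σxᵢyᵢ / (Σxᵢ² + σ²/τ²).
Σxᵢyᵢ = 2·5 + 4·2 + 5·3 + 3·5 = 48; Σxᵢ² = 54; σ²/τ² = 2/9.
β̂_MAP = 48 / (54 + 2/9) = 48/(488/9) = 54/61 ≈ 0.885.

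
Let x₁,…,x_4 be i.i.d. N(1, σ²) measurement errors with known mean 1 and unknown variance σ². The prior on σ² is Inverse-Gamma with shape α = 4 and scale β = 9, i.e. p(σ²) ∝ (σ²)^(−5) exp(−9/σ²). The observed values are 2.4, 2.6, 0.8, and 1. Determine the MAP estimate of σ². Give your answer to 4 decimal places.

Sum of squared deviations about the known mean: SS = (2.4−1)² + (2.6−1)² + (0.8−1)² + (1−1)² = 4.56.
The Normal likelihood contributes (σ²)^(−n/2) exp(−SS/(2σ²)), so the posterior is Inverse-Gamma(α + n/2, β + SS/2) = Inverse-Gamma(6, 11.28).
The mode of Inverse-Gamma(a, b) is b/(a+1) = 11.28/7 ≈ 1.6114.

σ̂²_MAP = 1.6114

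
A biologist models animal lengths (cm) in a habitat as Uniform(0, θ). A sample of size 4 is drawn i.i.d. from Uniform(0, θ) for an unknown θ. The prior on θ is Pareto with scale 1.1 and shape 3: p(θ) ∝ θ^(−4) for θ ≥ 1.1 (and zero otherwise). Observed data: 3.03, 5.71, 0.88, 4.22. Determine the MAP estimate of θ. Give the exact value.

The Uniform(0, θ) likelihood is θ^(−n) for θ ≥ max(xᵢ), zero otherwise. Here max(xᵢ) = 5.71.
Posterior ∝ θ^(−4) · θ^(−4) = θ^(−8) on θ ≥ max(1.1, 5.71) = 5.71.
This density is strictly decreasing in θ, so the posterior mode lies at the lower boundary of the support.

θ̂_MAP = 5.71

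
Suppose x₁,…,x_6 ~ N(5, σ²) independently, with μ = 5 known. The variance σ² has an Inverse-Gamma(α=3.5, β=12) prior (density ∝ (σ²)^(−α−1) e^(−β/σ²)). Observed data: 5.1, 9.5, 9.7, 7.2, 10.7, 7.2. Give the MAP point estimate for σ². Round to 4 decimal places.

σ̂²_MAP = 7.2347

Sum of squared deviations about the known mean: SS = (5.1−5)² + (9.5−5)² + (9.7−5)² + (7.2−5)² + (10.7−5)² + (7.2−5)² = 84.52.
The Normal likelihood contributes (σ²)^(−n/2) exp(−SS/(2σ²)), so the posterior is Inverse-Gamma(α + n/2, β + SS/2) = Inverse-Gamma(6.5, 54.26).
The mode of Inverse-Gamma(a, b) is b/(a+1) = 54.26/7.5 ≈ 7.2347.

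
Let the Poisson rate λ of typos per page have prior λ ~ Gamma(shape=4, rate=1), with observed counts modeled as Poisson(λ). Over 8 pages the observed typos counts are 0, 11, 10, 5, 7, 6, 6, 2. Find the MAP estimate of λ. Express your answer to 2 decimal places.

Σxᵢ = 0+11+10+5+7+6+6+2 = 47, with n = 8.
Posterior ∝ λ^3e^(−1λ) · λ^47e^(−8λ) = λ^50e^(−9λ), i.e. Gamma(shape=51, rate=9).
The mode of a Gamma(a, b) with a ≥ 1 (shape–rate) is (a−1)/b = 50/9 ≈ 5.56.

λ̂_MAP = 5.56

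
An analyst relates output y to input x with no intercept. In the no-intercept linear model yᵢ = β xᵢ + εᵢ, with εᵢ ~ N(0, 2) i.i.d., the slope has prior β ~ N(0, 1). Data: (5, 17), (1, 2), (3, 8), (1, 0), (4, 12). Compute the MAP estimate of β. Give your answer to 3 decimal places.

β̂_MAP = 2.944

log p(β | y) = −Σ(yᵢ − βxᵢ)²/(2·2) − β²/(2·1) + const.
Setting the derivative to zero: Σxᵢ(yᵢ − βxᵢ)/2 − β/1 = 0, so β = Σxᵢyᵢ / (Σxᵢ² + σ²/τ²).
Σxᵢyᵢ = 5·17 + 1·2 + 3·8 + 1·0 + 4·12 = 159; Σxᵢ² = 52; σ²/τ² = 2.
β̂_MAP = 159 / (52 + 2) = 159/54 ≈ 2.944.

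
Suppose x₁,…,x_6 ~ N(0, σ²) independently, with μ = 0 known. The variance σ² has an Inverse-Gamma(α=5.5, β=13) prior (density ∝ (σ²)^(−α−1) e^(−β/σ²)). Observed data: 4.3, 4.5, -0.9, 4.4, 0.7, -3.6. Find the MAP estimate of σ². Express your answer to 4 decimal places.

Sum of squared deviations about the known mean: SS = (4.3−0)² + (4.5−0)² + (-0.9−0)² + (4.4−0)² + (0.7−0)² + (-3.6−0)² = 72.36.
The Normal likelihood contributes (σ²)^(−n/2) exp(−SS/(2σ²)), so the posterior is Inverse-Gamma(α + n/2, β + SS/2) = Inverse-Gamma(8.5, 49.18).
The mode of Inverse-Gamma(a, b) is b/(a+1) = 49.18/9.5 ≈ 5.1768.

σ̂²_MAP = 5.1768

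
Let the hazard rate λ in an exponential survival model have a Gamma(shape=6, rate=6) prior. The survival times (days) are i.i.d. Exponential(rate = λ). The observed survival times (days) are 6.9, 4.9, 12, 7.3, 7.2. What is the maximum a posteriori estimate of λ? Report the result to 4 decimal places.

The Exponential(rate=λ) likelihood is ∝ λ^n e^(−λΣtᵢ). Here n = 5 and Σtᵢ = 6.9 + 4.9 + 12 + 7.3 + 7.2 = 38.3.
Posterior ∝ λ^5e^(−6λ) · λ^5e^(−38.3λ) = λ^10e^(−44.3λ), i.e. Gamma(11, 44.3).
Mode = (a−1)/b = 10/44.3 ≈ 0.2257.

λ̂_MAP = 0.2257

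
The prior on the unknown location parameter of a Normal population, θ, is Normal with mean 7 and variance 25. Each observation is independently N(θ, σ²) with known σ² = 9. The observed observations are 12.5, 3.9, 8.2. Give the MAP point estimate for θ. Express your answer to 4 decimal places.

n = 3; x̄ = (12.5 + 3.9 + 8.2)/3 = 24.6/3 = 8.2.
For a Normal prior and Normal likelihood with known variance, the posterior is Normal; its mode equals its mean, the precision-weighted average.
Prior precision 1/σ₀² = 1/25 = 0.04; data precision n/σ² = 3/9 = 1/3.
θ̂ = (0.04·7 + (1/3)·8.2) / (0.04 + 1/3) = (226/75)/(28/75) = 113/14 ≈ 8.0714.

θ̂_MAP = 8.0714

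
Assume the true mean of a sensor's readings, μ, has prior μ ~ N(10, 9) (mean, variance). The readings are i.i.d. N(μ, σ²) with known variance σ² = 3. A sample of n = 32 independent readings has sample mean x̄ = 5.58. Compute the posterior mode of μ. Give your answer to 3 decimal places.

μ̂_MAP = 5.626

n = 32, x̄ = 5.58.
For a Normal prior and Normal likelihood with known variance, the posterior is Normal; its mode equals its mean, the precision-weighted average.
Prior precision 1/σ₀² = 1/9; data precision n/σ² = 32/3.
μ̂ = ((1/9)·10 + (32/3)·5.58) / (1/9 + 32/3) = (13642/225)/(97/9) = 13642/2425 ≈ 5.626.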